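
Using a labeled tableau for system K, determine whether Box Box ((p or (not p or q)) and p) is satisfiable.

Satisfiable

1. Box Box ((p or (not p or q)) and p), u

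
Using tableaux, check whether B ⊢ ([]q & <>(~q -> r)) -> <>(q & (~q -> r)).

Tableau for the negation ~(([]q & <>(~q -> r)) -> <>(q & (~q -> r))):
1. ~(([]q & <>(~q -> r)) -> <>(q & (~q -> r))), 0
2. []q & <>(~q -> r), 0
3. ~<>(q & (~q -> r)), 0
4. []q, 0
5. <>(~q -> r), 0
6. ~(q & (~q -> r)), 0
7. q, 0
8. ~(~q -> r), 0
9. ~q, 0
10. ~r, 0
Accessibility: 0R0
Branch closes: q and ~q both at 0.
All branches of the negation close; one closing branch shown above.

Valid in B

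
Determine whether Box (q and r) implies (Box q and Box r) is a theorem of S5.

Valid

Tableau for the negation not (Box (q and r) implies (Box q and Box r)):
1. not (Box (q and r) implies (Box q and Box r)), u
2. Box (q and r), u
3. not (Box q and Box r), u
4. q and r, u
5. q, u
6. r, u
7. not Box r, u
8. not r, v
9. q and r, v
10. q, v
11. r, v
Accessibility: uRu, uRv, vRu, vRv
Branch closes: r and not r both at v.
All branches of the negation close; one closing branch shown above.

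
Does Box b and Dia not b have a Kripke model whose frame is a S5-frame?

1. Box b and Dia not b, w0
2. Box b, w0
3. Dia not b, w0
4. b, w0
5. not b, w1
6. b, w1
Accessibility: w0Rw0, w0Rw1, w1Rw0, w1Rw1
Branch closes: b and not b both at w1.
All branches of the tableau close; one closing branch shown above.

Unsatisfiable (every branch closes)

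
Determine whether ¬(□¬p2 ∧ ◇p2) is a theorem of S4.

Tableau for the negation □¬p2 ∧ ◇p2:
1. □¬p2 ∧ ◇p2, 0
2. □¬p2, 0   [∧-rule on 1]
3. ◇p2, 0   [∧-rule on 1]
4. ¬p2, 0   [□-rule on 2 via 0R0]
5. p2, 1   [◇-rule on 3: fresh world 1, 0R1]
6. ¬p2, 1   [□-rule on 2 via 0R1]
Accessibility: 0R0, 0R1, 1R1
Branch closes: p2 and ¬p2 both at 1.
Every branch of the negation's tableau closes; the branch above is one of them.

Yes, valid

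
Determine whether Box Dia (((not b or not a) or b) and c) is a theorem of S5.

Tableau for the negation not Box Dia (((not b or not a) or b) and c):
1. not Box Dia (((not b or not a) or b) and c), u
2. not Dia (((not b or not a) or b) and c), v   [neg-Box-rule on 1: fresh world v, uRv]
3. not (((not b or not a) or b) and c), u   [neg-Dia-rule on 2 via vRu]
4. not (((not b or not a) or b) and c), v   [neg-Dia-rule on 2 via vRv]
5. not c, u   [neg-and-rule on 3 (branches; this branch)]
6. not c, v   [neg-and-rule on 4 (branches; this branch)]
Accessibility: uRu, uRv, vRu, vRv
The negation has an open branch (countermodel exists).

Invalid (countermodel exists)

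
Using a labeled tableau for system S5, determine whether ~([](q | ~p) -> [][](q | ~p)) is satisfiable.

No, unsatisfiable

1. ~([](q | ~p) -> [][](q | ~p)), 0
2. [](q | ~p), 0
3. ~[][](q | ~p), 0
4. q | ~p, 0
5. ~p, 0
6. ~[](q | ~p), 1
7. q | ~p, 1
8. ~p, 1
9. ~(q | ~p), 2
10. ~q, 2
11. p, 2
12. q | ~p, 2
13. ~p, 2
Accessibility: 0R0, 0R1, 0R2, 1R0, 1R1, 1R2, 2R0, 2R1, 2R2
Branch closes: p and ~p both at 2.
Every branch closes; the branch above is one of them.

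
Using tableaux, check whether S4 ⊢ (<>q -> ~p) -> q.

No, not valid

Tableau for the negation ~((<>q -> ~p) -> q):
1. ~((<>q -> ~p) -> q), u
2. <>q -> ~p, u   [~->-rule on 1]
3. ~q, u   [~->-rule on 1]
4. ~p, u   [->-rule on 2 (branches; this branch)]
Accessibility: uRu
The negation has an open branch (countermodel exists).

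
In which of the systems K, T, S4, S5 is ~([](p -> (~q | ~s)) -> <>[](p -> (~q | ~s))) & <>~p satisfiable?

K

T-tableau for the formula:
1. ~([](p -> (~q | ~s)) -> <>[](p -> (~q | ~s))) & <>~p, 0
2. ~([](p -> (~q | ~s)) -> <>[](p -> (~q | ~s))), 0
3. <>~p, 0
4. [](p -> (~q | ~s)), 0
5. ~<>[](p -> (~q | ~s)), 0
6. p -> (~q | ~s), 0
7. ~[](p -> (~q | ~s)), 0
8. ~q | ~s, 0
9. ~s, 0
10. ~p, 1
11. p -> (~q | ~s), 1
12. ~[](p -> (~q | ~s)), 1
13. ~q | ~s, 1
14. ~s, 1
15. ~(p -> (~q | ~s)), 2
16. p, 2
17. ~(~q | ~s), 2
18. q, 2
19. s, 2
20. p -> (~q | ~s), 2
21. ~[](p -> (~q | ~s)), 2
22. ~q | ~s, 2
23. ~s, 2
Accessibility: 0R0, 0R1, 0R2, 1R1, 2R2
Branch closes: s and ~s both at 2.
Every branch closes (one shown): unsatisfiable in T, hence also in S4, S5 (every S4/S5-frame is a T-frame).
K-tableau for the formula:
1. ~([](p -> (~q | ~s)) -> <>[](p -> (~q | ~s))) & <>~p, 0
2. ~([](p -> (~q | ~s)) -> <>[](p -> (~q | ~s))), 0
3. <>~p, 0
4. [](p -> (~q | ~s)), 0
5. ~<>[](p -> (~q | ~s)), 0
6. ~p, 1
7. p -> (~q | ~s), 1
8. ~[](p -> (~q | ~s)), 1
9. ~q | ~s, 1
10. ~s, 1
11. ~(p -> (~q | ~s)), 2
12. p, 2
13. ~(~q | ~s), 2
14. q, 2
15. s, 2
Accessibility: 0R1, 1R2
Complete open branch: satisfiable in K.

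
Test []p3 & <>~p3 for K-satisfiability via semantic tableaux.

1. []p3 & <>~p3, w0
2. []p3, w0
3. <>~p3, w0
4. ~p3, w1
5. p3, w1
Accessibility: w0Rw1
Branch closes: p3 and ~p3 both at w1.
(One branch shown.) All branches close.

No, unsatisfiable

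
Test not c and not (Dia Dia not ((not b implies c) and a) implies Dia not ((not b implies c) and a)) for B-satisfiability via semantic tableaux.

Satisfiable (open branch found)

1. not c and not (Dia Dia not ((not b implies c) and a) implies Dia not ((not b implies c) and a)), 0
2. not c, 0
3. not (Dia Dia not ((not b implies c) and a) implies Dia not ((not b implies c) and a)), 0
4. Dia Dia not ((not b implies c) and a), 0
5. not Dia not ((not b implies c) and a), 0
6. (not b implies c) and a, 0
7. not b implies c, 0
8. a, 0
9. b, 0
10. Dia not ((not b implies c) and a), 1
11. (not b implies c) and a, 1
12. not b implies c, 1
13. a, 1
14. c, 1
15. not ((not b implies c) and a), 2
16. not a, 2
Accessibility: 0R0, 0R1, 1R0, 1R1, 1R2, 2R1, 2R2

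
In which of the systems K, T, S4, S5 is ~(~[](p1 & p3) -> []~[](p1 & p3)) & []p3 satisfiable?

K, T, S4

S5-tableau for the formula:
1. ~(~[](p1 & p3) -> []~[](p1 & p3)) & []p3, u
2. ~(~[](p1 & p3) -> []~[](p1 & p3)), u
3. []p3, u
4. ~[](p1 & p3), u
5. ~[]~[](p1 & p3), u
6. p3, u
7. ~(p1 & p3), v
8. p3, v
9. ~p1, v
10. [](p1 & p3), w
11. p3, w
12. p1 & p3, u
13. p1, u
14. p1 & p3, v
15. p1, v
Accessibility: uRu, uRv, uRw, vRu, vRv, vRw, wRu, wRv, wRw
Branch closes: p1 and ~p1 both at v.
Every branch closes (one shown): unsatisfiable in S5.
S4-tableau for the formula:
1. ~(~[](p1 & p3) -> []~[](p1 & p3)) & []p3, u
2. ~(~[](p1 & p3) -> []~[](p1 & p3)), u
3. []p3, u
4. ~[](p1 & p3), u
5. ~[]~[](p1 & p3), u
6. p3, u
7. ~(p1 & p3), v
8. p3, v
9. ~p1, v
10. [](p1 & p3), w
11. p3, w
12. p1 & p3, w
13. p1, w
Accessibility: uRu, uRv, uRw, vRv, wRw
Complete open branch: satisfiable in S4, hence also in K, T (this S4-model is also a K-model and a T-model).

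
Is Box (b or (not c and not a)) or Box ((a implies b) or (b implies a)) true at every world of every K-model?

Tableau for the negation not (Box (b or (not c and not a)) or Box ((a implies b) or (b implies a))):
1. not (Box (b or (not c and not a)) or Box ((a implies b) or (b implies a))), u
2. not Box (b or (not c and not a)), u   [neg-or-rule on 1]
3. not Box ((a implies b) or (b implies a)), u   [neg-or-rule on 1]
4. not (b or (not c and not a)), v   [neg-Box-rule on 2: fresh world v, uRv]
5. not b, v   [neg-or-rule on 4]
6. not (not c and not a), v   [neg-or-rule on 4]
7. a, v   [neg-and-rule on 6 (branches; this branch)]
8. not ((a implies b) or (b implies a)), w   [neg-Box-rule on 3: fresh world w, uRw]
9. not (a implies b), w   [neg-or-rule on 8]
10. not (b implies a), w   [neg-or-rule on 8]
11. a, w   [neg-implies-rule on 9]
12. not b, w   [neg-implies-rule on 9]
13. b, w   [neg-implies-rule on 10]
14. not a, w   [neg-implies-rule on 10]
Accessibility: uRv, uRw
Branch closes: b and not b both at w.
Every branch of the negation's tableau closes; the branch above is one of them.

Valid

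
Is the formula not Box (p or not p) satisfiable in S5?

Unsatisfiable (every branch closes)

1. not Box (p or not p), w0
2. not (p or not p), w1
3. not p, w1
4. p, w1
Accessibility: w0Rw0, w0Rw1, w1Rw0, w1Rw1
Branch closes: p and not p both at w1.
All branches of the tableau close; one closing branch shown above.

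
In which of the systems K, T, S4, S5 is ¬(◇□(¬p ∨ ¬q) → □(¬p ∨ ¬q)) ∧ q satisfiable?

K, T, S4

S4-tableau for the formula:
1. ¬(◇□(¬p ∨ ¬q) → □(¬p ∨ ¬q)) ∧ q, u
2. ¬(◇□(¬p ∨ ¬q) → □(¬p ∨ ¬q)), u   [∧-rule on 1]
3. q, u   [∧-rule on 1]
4. ◇□(¬p ∨ ¬q), u   [¬→-rule on 2]
5. ¬□(¬p ∨ ¬q), u   [¬→-rule on 2]
6. □(¬p ∨ ¬q), v   [◇-rule on 4: fresh world v, uRv]
7. ¬p ∨ ¬q, v   [□-rule on 6 via vRv]
8. ¬q, v   [∨-rule on 7 (branches; this branch)]
9. ¬(¬p ∨ ¬q), w   [¬□-rule on 5: fresh world w, uRw]
10. p, w   [¬∨-rule on 9]
11. q, w   [¬∨-rule on 9]
Accessibility: uRu, uRv, uRw, vRv, wRw
Complete open branch: satisfiable in S4, hence also in K, T (this S4-model is also a K-model and a T-model).
S5-tableau for the formula:
1. ¬(◇□(¬p ∨ ¬q) → □(¬p ∨ ¬q)) ∧ q, u
2. ¬(◇□(¬p ∨ ¬q) → □(¬p ∨ ¬q)), u   [∧-rule on 1]
3. q, u   [∧-rule on 1]
4. ◇□(¬p ∨ ¬q), u   [¬→-rule on 2]
5. ¬□(¬p ∨ ¬q), u   [¬→-rule on 2]
6. □(¬p ∨ ¬q), v   [◇-rule on 4: fresh world v, uRv]
7. ¬p ∨ ¬q, u   [□-rule on 6 via vRu]
8. ¬p ∨ ¬q, v   [□-rule on 6 via vRv]
9. ¬p, u   [∨-rule on 7 (branches; this branch)]
10. ¬q, v   [∨-rule on 8 (branches; this branch)]
11. ¬(¬p ∨ ¬q), w   [¬□-rule on 5: fresh world w, uRw]
12. p, w   [¬∨-rule on 11]
13. q, w   [¬∨-rule on 11]
14. ¬p ∨ ¬q, w   [□-rule on 6 via vRw]
15. ¬q, w   [∨-rule on 14 (branches; this branch)]
Accessibility: uRu, uRv, uRw, vRu, vRv, vRw, wRu, wRv, wRw
Branch closes: q and ¬q both at w.
Every branch closes (one shown): unsatisfiable in S5.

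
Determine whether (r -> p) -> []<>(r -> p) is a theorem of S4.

Invalid (countermodel exists)

Tableau for the negation ~((r -> p) -> []<>(r -> p)):
1. ~((r -> p) -> []<>(r -> p)), u
2. r -> p, u
3. ~[]<>(r -> p), u
4. p, u
5. ~<>(r -> p), v
6. ~(r -> p), v
7. r, v
8. ~p, v
Accessibility: uRu, uRv, vRv
The negation has an open branch (countermodel exists).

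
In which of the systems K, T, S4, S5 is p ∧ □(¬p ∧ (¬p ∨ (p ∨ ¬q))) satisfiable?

T-tableau for the formula:
1. p ∧ □(¬p ∧ (¬p ∨ (p ∨ ¬q))), w0
2. p, w0
3. □(¬p ∧ (¬p ∨ (p ∨ ¬q))), w0
4. ¬p ∧ (¬p ∨ (p ∨ ¬q)), w0
5. ¬p, w0
6. ¬p ∨ (p ∨ ¬q), w0
Accessibility: w0Rw0
Branch closes: p and ¬p both at w0.
Every branch closes (one shown): unsatisfiable in T, hence also in S4, S5 (every S4/S5-frame is a T-frame).
K-tableau for the formula:
1. p ∧ □(¬p ∧ (¬p ∨ (p ∨ ¬q))), w0
2. p, w0
3. □(¬p ∧ (¬p ∨ (p ∨ ¬q))), w0
Complete open branch: satisfiable in K.

K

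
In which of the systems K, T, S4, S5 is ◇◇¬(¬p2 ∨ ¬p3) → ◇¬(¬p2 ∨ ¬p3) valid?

S4, S5

T-tableau for the negation ¬(◇◇¬(¬p2 ∨ ¬p3) → ◇¬(¬p2 ∨ ¬p3)):
1. ¬(◇◇¬(¬p2 ∨ ¬p3) → ◇¬(¬p2 ∨ ¬p3)), 0
2. ◇◇¬(¬p2 ∨ ¬p3), 0   [¬→-rule on 1]
3. ¬◇¬(¬p2 ∨ ¬p3), 0   [¬→-rule on 1]
4. ¬p2 ∨ ¬p3, 0   [¬◇-rule on 3 via 0R0]
5. ¬p3, 0   [∨-rule on 4 (branches; this branch)]
6. ◇¬(¬p2 ∨ ¬p3), 1   [◇-rule on 2: fresh world 1, 0R1]
7. ¬p2 ∨ ¬p3, 1   [¬◇-rule on 3 via 0R1]
8. ¬p3, 1   [∨-rule on 7 (branches; this branch)]
9. ¬(¬p2 ∨ ¬p3), 2   [◇-rule on 6: fresh world 2, 1R2]
10. p2, 2   [¬∨-rule on 9]
11. p3, 2   [¬∨-rule on 9]
Accessibility: 0R0, 0R1, 1R1, 1R2, 2R2
Complete open branch: countermodel on a T-frame, so not valid in T, nor in K (the same frame is also a K-frame).
S4-tableau for the negation ¬(◇◇¬(¬p2 ∨ ¬p3) → ◇¬(¬p2 ∨ ¬p3)):
1. ¬(◇◇¬(¬p2 ∨ ¬p3) → ◇¬(¬p2 ∨ ¬p3)), 0
2. ◇◇¬(¬p2 ∨ ¬p3), 0   [¬→-rule on 1]
3. ¬◇¬(¬p2 ∨ ¬p3), 0   [¬→-rule on 1]
4. ¬p2 ∨ ¬p3, 0   [¬◇-rule on 3 via 0R0]
5. ¬p3, 0   [∨-rule on 4 (branches; this branch)]
6. ◇¬(¬p2 ∨ ¬p3), 1   [◇-rule on 2: fresh world 1, 0R1]
7. ¬p2 ∨ ¬p3, 1   [¬◇-rule on 3 via 0R1]
8. ¬p3, 1   [∨-rule on 7 (branches; this branch)]
9. ¬(¬p2 ∨ ¬p3), 2   [◇-rule on 6: fresh world 2, 1R2]
10. p2, 2   [¬∨-rule on 9]
11. p3, 2   [¬∨-rule on 9]
12. ¬p2 ∨ ¬p3, 2   [¬◇-rule on 3 via 0R2]
13. ¬p3, 2   [∨-rule on 12 (branches; this branch)]
Accessibility: 0R0, 0R1, 0R2, 1R1, 1R2, 2R2
Branch closes: p3 and ¬p3 both at 2.
Every branch closes (one shown): valid in S4, hence also in S5 (every theorem of S4 is a theorem of S5).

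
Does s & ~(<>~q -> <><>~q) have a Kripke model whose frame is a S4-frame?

No, unsatisfiable

1. s & ~(<>~q -> <><>~q), w0
2. s, w0   [&-rule on 1]
3. ~(<>~q -> <><>~q), w0   [&-rule on 1]
4. <>~q, w0   [~->-rule on 3]
5. ~<><>~q, w0   [~->-rule on 3]
6. ~<>~q, w0   [~<>-rule on 5 via w0Rw0]
7. q, w0   [~<>-rule on 6 via w0Rw0]
8. ~q, w1   [<>-rule on 4: fresh world w1, w0Rw1]
9. ~<>~q, w1   [~<>-rule on 5 via w0Rw1]
10. q, w1   [~<>-rule on 6 via w0Rw1]
Accessibility: w0Rw0, w0Rw1, w1Rw1
Branch closes: q and ~q both at w1.
All branches of the tableau close; one closing branch shown above.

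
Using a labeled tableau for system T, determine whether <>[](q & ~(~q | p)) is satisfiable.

Satisfiable

1. <>[](q & ~(~q | p)), w0
2. [](q & ~(~q | p)), w1
3. q & ~(~q | p), w1
4. q, w1
5. ~(~q | p), w1
6. ~p, w1
Accessibility: w0Rw0, w0Rw1, w1Rw1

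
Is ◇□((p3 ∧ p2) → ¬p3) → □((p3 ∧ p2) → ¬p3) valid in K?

No, not valid

Tableau for the negation ¬(◇□((p3 ∧ p2) → ¬p3) → □((p3 ∧ p2) → ¬p3)):
1. ¬(◇□((p3 ∧ p2) → ¬p3) → □((p3 ∧ p2) → ¬p3)), w0
2. ◇□((p3 ∧ p2) → ¬p3), w0   [¬→-rule on 1]
3. ¬□((p3 ∧ p2) → ¬p3), w0   [¬→-rule on 1]
4. □((p3 ∧ p2) → ¬p3), w1   [◇-rule on 2: fresh world w1, w0Rw1]
5. ¬((p3 ∧ p2) → ¬p3), w2   [¬□-rule on 3: fresh world w2, w0Rw2]
6. p3 ∧ p2, w2   [¬→-rule on 5]
7. p3, w2   [¬→-rule on 5]
8. p2, w2   [∧-rule on 6]
Accessibility: w0Rw1, w0Rw2
The negation has an open branch (countermodel exists).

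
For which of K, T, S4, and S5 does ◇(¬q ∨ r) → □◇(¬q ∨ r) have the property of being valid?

S5-tableau for the negation ¬(◇(¬q ∨ r) → □◇(¬q ∨ r)):
1. ¬(◇(¬q ∨ r) → □◇(¬q ∨ r)), u
2. ◇(¬q ∨ r), u   [¬→-rule on 1]
3. ¬□◇(¬q ∨ r), u   [¬→-rule on 1]
4. ¬q ∨ r, v   [◇-rule on 2: fresh world v, uRv]
5. r, v   [∨-rule on 4 (branches; this branch)]
6. ¬◇(¬q ∨ r), w   [¬□-rule on 3: fresh world w, uRw]
7. ¬(¬q ∨ r), u   [¬◇-rule on 6 via wRu]
8. q, u   [¬∨-rule on 7]
9. ¬r, u   [¬∨-rule on 7]
10. ¬(¬q ∨ r), v   [¬◇-rule on 6 via wRv]
11. q, v   [¬∨-rule on 10]
12. ¬r, v   [¬∨-rule on 10]
Accessibility: uRu, uRv, uRw, vRu, vRv, vRw, wRu, wRv, wRw
Branch closes: r and ¬r both at v.
Every branch closes (one shown): valid in S5.
S4-tableau for the negation ¬(◇(¬q ∨ r) → □◇(¬q ∨ r)):
1. ¬(◇(¬q ∨ r) → □◇(¬q ∨ r)), u
2. ◇(¬q ∨ r), u   [¬→-rule on 1]
3. ¬□◇(¬q ∨ r), u   [¬→-rule on 1]
4. ¬q ∨ r, v   [◇-rule on 2: fresh world v, uRv]
5. r, v   [∨-rule on 4 (branches; this branch)]
6. ¬◇(¬q ∨ r), w   [¬□-rule on 3: fresh world w, uRw]
7. ¬(¬q ∨ r), w   [¬◇-rule on 6 via wRw]
8. q, w   [¬∨-rule on 7]
9. ¬r, w   [¬∨-rule on 7]
Accessibility: uRu, uRv, uRw, vRv, wRw
Complete open branch: countermodel on an S4-frame, so not valid in S4, nor in K, T (the same frame is also a K-frame and a T-frame).

S5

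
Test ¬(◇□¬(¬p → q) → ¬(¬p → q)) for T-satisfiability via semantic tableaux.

1. ¬(◇□¬(¬p → q) → ¬(¬p → q)), u
2. ◇□¬(¬p → q), u
3. ¬p → q, u
4. q, u
5. □¬(¬p → q), v
6. ¬(¬p → q), v
7. ¬p, v
8. ¬q, v
Accessibility: uRu, uRv, vRv

Yes, satisfiable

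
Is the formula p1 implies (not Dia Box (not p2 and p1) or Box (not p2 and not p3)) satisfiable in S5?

1. p1 implies (not Dia Box (not p2 and p1) or Box (not p2 and not p3)), u
2. not Dia Box (not p2 and p1) or Box (not p2 and not p3), u
3. Box (not p2 and not p3), u
4. not p2 and not p3, u
5. not p2, u
6. not p3, u
Accessibility: uRu

Yes, satisfiable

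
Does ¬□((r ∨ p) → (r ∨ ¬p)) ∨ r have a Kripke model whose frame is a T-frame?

1. ¬□((r ∨ p) → (r ∨ ¬p)) ∨ r, 0
2. r, 0   [∨-rule on 1 (branches; this branch)]
Accessibility: 0R0

Satisfiable (open branch found)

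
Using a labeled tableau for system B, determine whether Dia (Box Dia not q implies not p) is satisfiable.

Satisfiable (open branch found)

1. Dia (Box Dia not q implies not p), u
2. Box Dia not q implies not p, v   [Dia-rule on 1: fresh world v, uRv]
3. not p, v   [implies-rule on 2 (branches; this branch)]
Accessibility: uRu, uRv, vRu, vRv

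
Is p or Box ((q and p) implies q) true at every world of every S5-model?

Tableau for the negation not (p or Box ((q and p) implies q)):
1. not (p or Box ((q and p) implies q)), 0
2. not p, 0
3. not Box ((q and p) implies q), 0
4. not ((q and p) implies q), 1
5. q and p, 1
6. not q, 1
7. q, 1
8. p, 1
Accessibility: 0R0, 0R1, 1R0, 1R1
Branch closes: q and not q both at 1.
All branches of the negation close; one closing branch shown above.

Valid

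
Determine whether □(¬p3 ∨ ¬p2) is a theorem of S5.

Invalid (countermodel exists)

Tableau for the negation ¬□(¬p3 ∨ ¬p2):
1. ¬□(¬p3 ∨ ¬p2), u
2. ¬(¬p3 ∨ ¬p2), v   [¬□-rule on 1: fresh world v, uRv]
3. p3, v   [¬∨-rule on 2]
4. p2, v   [¬∨-rule on 2]
Accessibility: uRu, uRv, vRu, vRv
The negation has an open branch (countermodel exists).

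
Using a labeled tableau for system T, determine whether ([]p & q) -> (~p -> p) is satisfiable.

1. ([]p & q) -> (~p -> p), u
2. ~p -> p, u
3. p, u
Accessibility: uRu

Yes, satisfiable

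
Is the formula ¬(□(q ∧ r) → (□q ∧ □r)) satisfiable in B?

Unsatisfiable

1. ¬(□(q ∧ r) → (□q ∧ □r)), w0
2. □(q ∧ r), w0
3. ¬(□q ∧ □r), w0
4. q ∧ r, w0
5. q, w0
6. r, w0
7. ¬□r, w0
8. ¬r, w1
9. q ∧ r, w1
10. q, w1
11. r, w1
Accessibility: w0Rw0, w0Rw1, w1Rw0, w1Rw1
Branch closes: r and ¬r both at w1.
All branches of the tableau close; one closing branch shown above.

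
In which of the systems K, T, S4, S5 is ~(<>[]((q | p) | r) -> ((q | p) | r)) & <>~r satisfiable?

K, T, S4

S5-tableau for the formula:
1. ~(<>[]((q | p) | r) -> ((q | p) | r)) & <>~r, 0
2. ~(<>[]((q | p) | r) -> ((q | p) | r)), 0
3. <>~r, 0
4. <>[]((q | p) | r), 0
5. ~((q | p) | r), 0
6. ~(q | p), 0
7. ~r, 0
8. ~q, 0
9. ~p, 0
10. ~r, 1
11. []((q | p) | r), 2
12. (q | p) | r, 0
13. (q | p) | r, 1
14. (q | p) | r, 2
15. q | p, 0
16. q | p, 1
17. r, 2
18. p, 0
Accessibility: 0R0, 0R1, 0R2, 1R0, 1R1, 1R2, 2R0, 2R1, 2R2
Branch closes: p and ~p both at 0.
Every branch closes (one shown): unsatisfiable in S5.
S4-tableau for the formula:
1. ~(<>[]((q | p) | r) -> ((q | p) | r)) & <>~r, 0
2. ~(<>[]((q | p) | r) -> ((q | p) | r)), 0
3. <>~r, 0
4. <>[]((q | p) | r), 0
5. ~((q | p) | r), 0
6. ~(q | p), 0
7. ~r, 0
8. ~q, 0
9. ~p, 0
10. ~r, 1
11. []((q | p) | r), 2
12. (q | p) | r, 2
13. r, 2
Accessibility: 0R0, 0R1, 0R2, 1R1, 2R2
Complete open branch: satisfiable in S4, hence also in K, T (this S4-model is also a K-model and a T-model).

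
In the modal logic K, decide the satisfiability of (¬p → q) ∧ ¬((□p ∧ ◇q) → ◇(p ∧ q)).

Unsatisfiable (every branch closes)

1. (¬p → q) ∧ ¬((□p ∧ ◇q) → ◇(p ∧ q)), u
2. ¬p → q, u
3. ¬((□p ∧ ◇q) → ◇(p ∧ q)), u
4. □p ∧ ◇q, u
5. ¬◇(p ∧ q), u
6. □p, u
7. ◇q, u
8. q, u
9. q, v
10. ¬(p ∧ q), v
11. p, v
12. ¬q, v
Accessibility: uRv
Branch closes: q and ¬q both at v.
Every branch closes; the branch above is one of them.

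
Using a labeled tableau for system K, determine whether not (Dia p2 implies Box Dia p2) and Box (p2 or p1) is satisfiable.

Yes, satisfiable

1. not (Dia p2 implies Box Dia p2) and Box (p2 or p1), u
2. not (Dia p2 implies Box Dia p2), u
3. Box (p2 or p1), u
4. Dia p2, u
5. not Box Dia p2, u
6. p2, v
7. p2 or p1, v
8. p1, v
9. not Dia p2, w
10. p2 or p1, w
11. p1, w
Accessibility: uRv, uRw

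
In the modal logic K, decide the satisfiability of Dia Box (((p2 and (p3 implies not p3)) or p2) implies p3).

1. Dia Box (((p2 and (p3 implies not p3)) or p2) implies p3), 0
2. Box (((p2 and (p3 implies not p3)) or p2) implies p3), 1
Accessibility: 0R1

Yes, satisfiable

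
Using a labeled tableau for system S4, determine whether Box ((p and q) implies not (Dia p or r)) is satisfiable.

Satisfiable (open branch found)

1. Box ((p and q) implies not (Dia p or r)), 0
2. (p and q) implies not (Dia p or r), 0
3. not (Dia p or r), 0
4. not Dia p, 0
5. not r, 0
6. not p, 0
Accessibility: 0R0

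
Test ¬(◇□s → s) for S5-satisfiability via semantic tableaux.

No, unsatisfiable

1. ¬(◇□s → s), w0
2. ◇□s, w0
3. ¬s, w0
4. □s, w1
5. s, w0
Accessibility: w0Rw0, w0Rw1, w1Rw0, w1Rw1
Branch closes: s and ¬s both at w0.
(One branch shown.) All branches close.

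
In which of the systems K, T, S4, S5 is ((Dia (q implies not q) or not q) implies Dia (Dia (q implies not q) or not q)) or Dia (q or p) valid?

T, S4, S5

T-tableau for the negation not (((Dia (q implies not q) or not q) implies Dia (Dia (q implies not q) or not q)) or Dia (q or p)):
1. not (((Dia (q implies not q) or not q) implies Dia (Dia (q implies not q) or not q)) or Dia (q or p)), 0
2. not ((Dia (q implies not q) or not q) implies Dia (Dia (q implies not q) or not q)), 0
3. not Dia (q or p), 0
4. Dia (q implies not q) or not q, 0
5. not Dia (Dia (q implies not q) or not q), 0
6. not (q or p), 0
7. not q, 0
8. not p, 0
9. not (Dia (q implies not q) or not q), 0
10. not Dia (q implies not q), 0
11. q, 0
Accessibility: 0R0
Branch closes: q and not q both at 0.
Every branch closes (one shown): valid in T, hence also in S4, S5 (every theorem of T is a theorem of S4 and S5).
K-tableau for the negation not (((Dia (q implies not q) or not q) implies Dia (Dia (q implies not q) or not q)) or Dia (q or p)):
1. not (((Dia (q implies not q) or not q) implies Dia (Dia (q implies not q) or not q)) or Dia (q or p)), 0
2. not ((Dia (q implies not q) or not q) implies Dia (Dia (q implies not q) or not q)), 0
3. not Dia (q or p), 0
4. Dia (q implies not q) or not q, 0
5. not Dia (Dia (q implies not q) or not q), 0
6. not q, 0
Complete open branch: countermodel on a K-frame, so not valid in K.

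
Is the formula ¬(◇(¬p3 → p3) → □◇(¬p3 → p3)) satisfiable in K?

1. ¬(◇(¬p3 → p3) → □◇(¬p3 → p3)), 0
2. ◇(¬p3 → p3), 0
3. ¬□◇(¬p3 → p3), 0
4. ¬p3 → p3, 1
5. p3, 1
6. ¬◇(¬p3 → p3), 2
Accessibility: 0R1, 0R2

Yes, satisfiable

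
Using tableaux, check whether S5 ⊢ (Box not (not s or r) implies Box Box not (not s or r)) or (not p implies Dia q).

Yes, valid

Tableau for the negation not ((Box not (not s or r) implies Box Box not (not s or r)) or (not p implies Dia q)):
1. not ((Box not (not s or r) implies Box Box not (not s or r)) or (not p implies Dia q)), 0
2. not (Box not (not s or r) implies Box Box not (not s or r)), 0   [neg-or-rule on 1]
3. not (not p implies Dia q), 0   [neg-or-rule on 1]
4. Box not (not s or r), 0   [neg-implies-rule on 2]
5. not Box Box not (not s or r), 0   [neg-implies-rule on 2]
6. not p, 0   [neg-implies-rule on 3]
7. not Dia q, 0   [neg-implies-rule on 3]
8. not (not s or r), 0   [Box-rule on 4 via 0R0]
9. s, 0   [neg-or-rule on 8]
10. not r, 0   [neg-or-rule on 8]
11. not q, 0   [neg-Dia-rule on 7 via 0R0]
12. not Box not (not s or r), 1   [neg-Box-rule on 5: fresh world 1, 0R1]
13. not (not s or r), 1   [Box-rule on 4 via 0R1]
14. s, 1   [neg-or-rule on 13]
15. not r, 1   [neg-or-rule on 13]
16. not q, 1   [neg-Dia-rule on 7 via 0R1]
17. not s or r, 2   [neg-Box-rule on 12: fresh world 2, 1R2]
18. not (not s or r), 2   [Box-rule on 4 via 0R2]
19. s, 2   [neg-or-rule on 18]
20. not r, 2   [neg-or-rule on 18]
21. not q, 2   [neg-Dia-rule on 7 via 0R2]
22. r, 2   [or-rule on 17 (branches; this branch)]
Accessibility: 0R0, 0R1, 0R2, 1R0, 1R1, 1R2, 2R0, 2R1, 2R2
Branch closes: r and not r both at 2.
Every branch of the negation's tableau closes; the branch above is one of them.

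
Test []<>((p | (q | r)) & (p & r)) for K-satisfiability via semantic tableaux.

Satisfiable

1. []<>((p | (q | r)) & (p & r)), 0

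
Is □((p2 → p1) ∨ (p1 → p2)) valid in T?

Tableau for the negation ¬□((p2 → p1) ∨ (p1 → p2)):
1. ¬□((p2 → p1) ∨ (p1 → p2)), w0
2. ¬((p2 → p1) ∨ (p1 → p2)), w1
3. ¬(p2 → p1), w1
4. ¬(p1 → p2), w1
5. p2, w1
6. ¬p1, w1
7. p1, w1
8. ¬p2, w1
Accessibility: w0Rw0, w0Rw1, w1Rw1
Branch closes: p1 and ¬p1 both at w1.
All branches of the negation close; one closing branch shown above.

Valid in T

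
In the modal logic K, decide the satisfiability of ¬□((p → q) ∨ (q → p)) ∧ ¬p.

Unsatisfiable (every branch closes)

1. ¬□((p → q) ∨ (q → p)) ∧ ¬p, 0
2. ¬□((p → q) ∨ (q → p)), 0   [∧-rule on 1]
3. ¬p, 0   [∧-rule on 1]
4. ¬((p → q) ∨ (q → p)), 1   [¬□-rule on 2: fresh world 1, 0R1]
5. ¬(p → q), 1   [¬∨-rule on 4]
6. ¬(q → p), 1   [¬∨-rule on 4]
7. p, 1   [¬→-rule on 5]
8. ¬q, 1   [¬→-rule on 5]
9. q, 1   [¬→-rule on 6]
10. ¬p, 1   [¬→-rule on 6]
Accessibility: 0R1
Branch closes: q and ¬q both at 1.
All branches of the tableau close; one closing branch shown above.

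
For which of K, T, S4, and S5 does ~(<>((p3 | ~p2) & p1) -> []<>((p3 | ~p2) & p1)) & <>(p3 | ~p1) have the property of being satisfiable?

S4-tableau for the formula:
1. ~(<>((p3 | ~p2) & p1) -> []<>((p3 | ~p2) & p1)) & <>(p3 | ~p1), 0
2. ~(<>((p3 | ~p2) & p1) -> []<>((p3 | ~p2) & p1)), 0   [&-rule on 1]
3. <>(p3 | ~p1), 0   [&-rule on 1]
4. <>((p3 | ~p2) & p1), 0   [~->-rule on 2]
5. ~[]<>((p3 | ~p2) & p1), 0   [~->-rule on 2]
6. p3 | ~p1, 1   [<>-rule on 3: fresh world 1, 0R1]
7. ~p1, 1   [|-rule on 6 (branches; this branch)]
8. (p3 | ~p2) & p1, 2   [<>-rule on 4: fresh world 2, 0R2]
9. p3 | ~p2, 2   [&-rule on 8]
10. p1, 2   [&-rule on 8]
11. ~p2, 2   [|-rule on 9 (branches; this branch)]
12. ~<>((p3 | ~p2) & p1), 3   [~[]-rule on 5: fresh world 3, 0R3]
13. ~((p3 | ~p2) & p1), 3   [~<>-rule on 12 via 3R3]
14. ~p1, 3   [~&-rule on 13 (branches; this branch)]
Accessibility: 0R0, 0R1, 0R2, 0R3, 1R1, 2R2, 3R3
Complete open branch: satisfiable in S4, hence also in K, T (this S4-model is also a K-model and a T-model).
S5-tableau for the formula:
1. ~(<>((p3 | ~p2) & p1) -> []<>((p3 | ~p2) & p1)) & <>(p3 | ~p1), 0
2. ~(<>((p3 | ~p2) & p1) -> []<>((p3 | ~p2) & p1)), 0   [&-rule on 1]
3. <>(p3 | ~p1), 0   [&-rule on 1]
4. <>((p3 | ~p2) & p1), 0   [~->-rule on 2]
5. ~[]<>((p3 | ~p2) & p1), 0   [~->-rule on 2]
6. p3 | ~p1, 1   [<>-rule on 3: fresh world 1, 0R1]
7. ~p1, 1   [|-rule on 6 (branches; this branch)]
8. (p3 | ~p2) & p1, 2   [<>-rule on 4: fresh world 2, 0R2]
9. p3 | ~p2, 2   [&-rule on 8]
10. p1, 2   [&-rule on 8]
11. ~p2, 2   [|-rule on 9 (branches; this branch)]
12. ~<>((p3 | ~p2) & p1), 3   [~[]-rule on 5: fresh world 3, 0R3]
13. ~((p3 | ~p2) & p1), 0   [~<>-rule on 12 via 3R0]
14. ~((p3 | ~p2) & p1), 1   [~<>-rule on 12 via 3R1]
15. ~((p3 | ~p2) & p1), 2   [~<>-rule on 12 via 3R2]
16. ~((p3 | ~p2) & p1), 3   [~<>-rule on 12 via 3R3]
17. ~(p3 | ~p2), 0   [~&-rule on 13 (branches; this branch)]
18. ~p3, 0   [~|-rule on 17]
19. p2, 0   [~|-rule on 17]
20. ~(p3 | ~p2), 1   [~&-rule on 14 (branches; this branch)]
21. ~p3, 1   [~|-rule on 20]
22. p2, 1   [~|-rule on 20]
23. ~(p3 | ~p2), 2   [~&-rule on 15 (branches; this branch)]
24. ~p3, 2   [~|-rule on 23]
25. p2, 2   [~|-rule on 23]
Accessibility: 0R0, 0R1, 0R2, 0R3, 1R0, 1R1, 1R2, 1R3, 2R0, 2R1, 2R2, 2R3, 3R0, 3R1, 3R2, 3R3
Branch closes: p2 and ~p2 both at 2.
Every branch closes (one shown): unsatisfiable in S5.

K, T, S4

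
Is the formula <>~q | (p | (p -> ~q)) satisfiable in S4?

Satisfiable (open branch found)

1. <>~q | (p | (p -> ~q)), w0
2. p | (p -> ~q), w0   [|-rule on 1 (branches; this branch)]
3. p -> ~q, w0   [|-rule on 2 (branches; this branch)]
4. ~q, w0   [->-rule on 3 (branches; this branch)]
Accessibility: w0Rw0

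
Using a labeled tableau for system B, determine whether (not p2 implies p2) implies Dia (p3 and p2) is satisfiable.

1. (not p2 implies p2) implies Dia (p3 and p2), 0
2. Dia (p3 and p2), 0
3. p3 and p2, 1
4. p3, 1
5. p2, 1
Accessibility: 0R0, 0R1, 1R0, 1R1

Satisfiable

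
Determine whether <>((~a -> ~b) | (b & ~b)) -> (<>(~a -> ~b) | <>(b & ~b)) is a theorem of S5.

Tableau for the negation ~(<>((~a -> ~b) | (b & ~b)) -> (<>(~a -> ~b) | <>(b & ~b))):
1. ~(<>((~a -> ~b) | (b & ~b)) -> (<>(~a -> ~b) | <>(b & ~b))), w0
2. <>((~a -> ~b) | (b & ~b)), w0   [~->-rule on 1]
3. ~(<>(~a -> ~b) | <>(b & ~b)), w0   [~->-rule on 1]
4. ~<>(~a -> ~b), w0   [~|-rule on 3]
5. ~<>(b & ~b), w0   [~|-rule on 3]
6. ~(~a -> ~b), w0   [~<>-rule on 4 via w0Rw0]
7. ~a, w0   [~->-rule on 6]
8. b, w0   [~->-rule on 6]
9. ~(b & ~b), w0   [~<>-rule on 5 via w0Rw0]
10. (~a -> ~b) | (b & ~b), w1   [<>-rule on 2: fresh world w1, w0Rw1]
11. ~(~a -> ~b), w1   [~<>-rule on 4 via w0Rw1]
12. ~a, w1   [~->-rule on 11]
13. b, w1   [~->-rule on 11]
14. ~(b & ~b), w1   [~<>-rule on 5 via w0Rw1]
15. ~a -> ~b, w1   [|-rule on 10 (branches; this branch)]
16. ~b, w1   [->-rule on 15 (branches; this branch)]
Accessibility: w0Rw0, w0Rw1, w1Rw0, w1Rw1
Branch closes: b and ~b both at w1.
Every branch of the negation's tableau closes; the branch above is one of them.

Valid in S5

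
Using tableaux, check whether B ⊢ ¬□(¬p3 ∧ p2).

Invalid (countermodel exists)

Tableau for the negation □(¬p3 ∧ p2):
1. □(¬p3 ∧ p2), u
2. ¬p3 ∧ p2, u
3. ¬p3, u
4. p2, u
Accessibility: uRu
The negation has an open branch (countermodel exists).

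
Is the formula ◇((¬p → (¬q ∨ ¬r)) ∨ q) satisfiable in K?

1. ◇((¬p → (¬q ∨ ¬r)) ∨ q), w0
2. (¬p → (¬q ∨ ¬r)) ∨ q, w1
3. q, w1
Accessibility: w0Rw1

Satisfiable (open branch found)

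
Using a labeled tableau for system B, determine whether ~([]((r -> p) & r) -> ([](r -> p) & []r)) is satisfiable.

1. ~([]((r -> p) & r) -> ([](r -> p) & []r)), u
2. []((r -> p) & r), u   [~->-rule on 1]
3. ~([](r -> p) & []r), u   [~->-rule on 1]
4. (r -> p) & r, u   [[]-rule on 2 via uRu]
5. r -> p, u   [&-rule on 4]
6. r, u   [&-rule on 4]
7. ~[](r -> p), u   [~&-rule on 3 (branches; this branch)]
8. p, u   [->-rule on 5 (branches; this branch)]
9. ~(r -> p), v   [~[]-rule on 7: fresh world v, uRv]
10. r, v   [~->-rule on 9]
11. ~p, v   [~->-rule on 9]
12. (r -> p) & r, v   [[]-rule on 2 via uRv]
13. r -> p, v   [&-rule on 12]
14. p, v   [->-rule on 13 (branches; this branch)]
Accessibility: uRu, uRv, vRu, vRv
Branch closes: p and ~p both at v.
(One branch shown.) All branches close.

Unsatisfiable (every branch closes)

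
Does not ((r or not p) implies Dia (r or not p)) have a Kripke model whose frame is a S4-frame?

1. not ((r or not p) implies Dia (r or not p)), u
2. r or not p, u   [neg-implies-rule on 1]
3. not Dia (r or not p), u   [neg-implies-rule on 1]
4. not (r or not p), u   [neg-Dia-rule on 3 via uRu]
5. not r, u   [neg-or-rule on 4]
6. p, u   [neg-or-rule on 4]
7. not p, u   [or-rule on 2 (branches; this branch)]
Accessibility: uRu
Branch closes: p and not p both at u.
(One branch shown.) All branches close.

No, unsatisfiable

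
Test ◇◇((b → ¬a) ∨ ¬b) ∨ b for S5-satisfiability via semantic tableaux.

1. ◇◇((b → ¬a) ∨ ¬b) ∨ b, u
2. b, u
Accessibility: uRu

Yes, satisfiable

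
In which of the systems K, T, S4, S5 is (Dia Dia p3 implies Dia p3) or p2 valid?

S4-tableau for the negation not ((Dia Dia p3 implies Dia p3) or p2):
1. not ((Dia Dia p3 implies Dia p3) or p2), 0
2. not (Dia Dia p3 implies Dia p3), 0
3. not p2, 0
4. Dia Dia p3, 0
5. not Dia p3, 0
6. not p3, 0
7. Dia p3, 1
8. not p3, 1
9. p3, 2
10. not p3, 2
Accessibility: 0R0, 0R1, 0R2, 1R1, 1R2, 2R2
Branch closes: p3 and not p3 both at 2.
Every branch closes (one shown): valid in S4, hence also in S5 (every theorem of S4 is a theorem of S5).
T-tableau for the negation not ((Dia Dia p3 implies Dia p3) or p2):
1. not ((Dia Dia p3 implies Dia p3) or p2), 0
2. not (Dia Dia p3 implies Dia p3), 0
3. not p2, 0
4. Dia Dia p3, 0
5. not Dia p3, 0
6. not p3, 0
7. Dia p3, 1
8. not p3, 1
9. p3, 2
Accessibility: 0R0, 0R1, 1R1, 1R2, 2R2
Complete open branch: countermodel on a T-frame, so not valid in T, nor in K (the same frame is also a K-frame).

S4, S5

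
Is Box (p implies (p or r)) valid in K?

Tableau for the negation not Box (p implies (p or r)):
1. not Box (p implies (p or r)), 0
2. not (p implies (p or r)), 1
3. p, 1
4. not (p or r), 1
5. not p, 1
6. not r, 1
Accessibility: 0R1
Branch closes: p and not p both at 1.
Every branch of the negation's tableau closes; the branch above is one of them.

Valid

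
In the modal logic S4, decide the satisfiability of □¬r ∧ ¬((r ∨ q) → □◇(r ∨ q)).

Satisfiable (open branch found)

1. □¬r ∧ ¬((r ∨ q) → □◇(r ∨ q)), 0
2. □¬r, 0   [∧-rule on 1]
3. ¬((r ∨ q) → □◇(r ∨ q)), 0   [∧-rule on 1]
4. r ∨ q, 0   [¬→-rule on 3]
5. ¬□◇(r ∨ q), 0   [¬→-rule on 3]
6. ¬r, 0   [□-rule on 2 via 0R0]
7. q, 0   [∨-rule on 4 (branches; this branch)]
8. ¬◇(r ∨ q), 1   [¬□-rule on 5: fresh world 1, 0R1]
9. ¬r, 1   [□-rule on 2 via 0R1]
10. ¬(r ∨ q), 1   [¬◇-rule on 8 via 1R1]
11. ¬q, 1   [¬∨-rule on 10]
Accessibility: 0R0, 0R1, 1R1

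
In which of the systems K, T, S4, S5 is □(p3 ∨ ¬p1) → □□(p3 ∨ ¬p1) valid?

T-tableau for the negation ¬(□(p3 ∨ ¬p1) → □□(p3 ∨ ¬p1)):
1. ¬(□(p3 ∨ ¬p1) → □□(p3 ∨ ¬p1)), w0
2. □(p3 ∨ ¬p1), w0   [¬→-rule on 1]
3. ¬□□(p3 ∨ ¬p1), w0   [¬→-rule on 1]
4. p3 ∨ ¬p1, w0   [□-rule on 2 via w0Rw0]
5. ¬p1, w0   [∨-rule on 4 (branches; this branch)]
6. ¬□(p3 ∨ ¬p1), w1   [¬□-rule on 3: fresh world w1, w0Rw1]
7. p3 ∨ ¬p1, w1   [□-rule on 2 via w0Rw1]
8. ¬p1, w1   [∨-rule on 7 (branches; this branch)]
9. ¬(p3 ∨ ¬p1), w2   [¬□-rule on 6: fresh world w2, w1Rw2]
10. ¬p3, w2   [¬∨-rule on 9]
11. p1, w2   [¬∨-rule on 9]
Accessibility: w0Rw0, w0Rw1, w1Rw1, w1Rw2, w2Rw2
Complete open branch: countermodel on a T-frame, so not valid in T, nor in K (the same frame is also a K-frame).
S4-tableau for the negation ¬(□(p3 ∨ ¬p1) → □□(p3 ∨ ¬p1)):
1. ¬(□(p3 ∨ ¬p1) → □□(p3 ∨ ¬p1)), w0
2. □(p3 ∨ ¬p1), w0   [¬→-rule on 1]
3. ¬□□(p3 ∨ ¬p1), w0   [¬→-rule on 1]
4. p3 ∨ ¬p1, w0   [□-rule on 2 via w0Rw0]
5. ¬p1, w0   [∨-rule on 4 (branches; this branch)]
6. ¬□(p3 ∨ ¬p1), w1   [¬□-rule on 3: fresh world w1, w0Rw1]
7. p3 ∨ ¬p1, w1   [□-rule on 2 via w0Rw1]
8. ¬p1, w1   [∨-rule on 7 (branches; this branch)]
9. ¬(p3 ∨ ¬p1), w2   [¬□-rule on 6: fresh world w2, w1Rw2]
10. ¬p3, w2   [¬∨-rule on 9]
11. p1, w2   [¬∨-rule on 9]
12. p3 ∨ ¬p1, w2   [□-rule on 2 via w0Rw2]
13. ¬p1, w2   [∨-rule on 12 (branches; this branch)]
Accessibility: w0Rw0, w0Rw1, w0Rw2, w1Rw1, w1Rw2, w2Rw2
Branch closes: p1 and ¬p1 both at w2.
Every branch closes (one shown): valid in S4, hence also in S5 (every theorem of S4 is a theorem of S5).

S4, S5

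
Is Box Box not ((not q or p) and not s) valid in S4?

Invalid (countermodel exists)

Tableau for the negation not Box Box not ((not q or p) and not s):
1. not Box Box not ((not q or p) and not s), w0
2. not Box not ((not q or p) and not s), w1   [neg-Box-rule on 1: fresh world w1, w0Rw1]
3. (not q or p) and not s, w2   [neg-Box-rule on 2: fresh world w2, w1Rw2]
4. not q or p, w2   [and-rule on 3]
5. not s, w2   [and-rule on 3]
6. p, w2   [or-rule on 4 (branches; this branch)]
Accessibility: w0Rw0, w0Rw1, w0Rw2, w1Rw1, w1Rw2, w2Rw2
The negation has an open branch (countermodel exists).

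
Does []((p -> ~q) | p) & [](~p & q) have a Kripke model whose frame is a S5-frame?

1. []((p -> ~q) | p) & [](~p & q), w0
2. []((p -> ~q) | p), w0
3. [](~p & q), w0
4. (p -> ~q) | p, w0
5. ~p & q, w0
6. ~p, w0
7. q, w0
8. p -> ~q, w0
Accessibility: w0Rw0

Yes, satisfiable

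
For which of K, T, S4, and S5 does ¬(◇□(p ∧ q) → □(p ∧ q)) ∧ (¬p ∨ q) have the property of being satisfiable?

S4-tableau for the formula:
1. ¬(◇□(p ∧ q) → □(p ∧ q)) ∧ (¬p ∨ q), 0
2. ¬(◇□(p ∧ q) → □(p ∧ q)), 0
3. ¬p ∨ q, 0
4. ◇□(p ∧ q), 0
5. ¬□(p ∧ q), 0
6. q, 0
7. □(p ∧ q), 1
8. p ∧ q, 1
9. p, 1
10. q, 1
11. ¬(p ∧ q), 2
12. ¬q, 2
Accessibility: 0R0, 0R1, 0R2, 1R1, 2R2
Complete open branch: satisfiable in S4, hence also in K, T (this S4-model is also a K-model and a T-model).
S5-tableau for the formula:
1. ¬(◇□(p ∧ q) → □(p ∧ q)) ∧ (¬p ∨ q), 0
2. ¬(◇□(p ∧ q) → □(p ∧ q)), 0
3. ¬p ∨ q, 0
4. ◇□(p ∧ q), 0
5. ¬□(p ∧ q), 0
6. q, 0
7. □(p ∧ q), 1
8. p ∧ q, 0
9. p, 0
10. p ∧ q, 1
11. p, 1
12. q, 1
13. ¬(p ∧ q), 2
14. p ∧ q, 2
15. p, 2
16. q, 2
17. ¬q, 2
Accessibility: 0R0, 0R1, 0R2, 1R0, 1R1, 1R2, 2R0, 2R1, 2R2
Branch closes: q and ¬q both at 2.
Every branch closes (one shown): unsatisfiable in S5.

K, T, S4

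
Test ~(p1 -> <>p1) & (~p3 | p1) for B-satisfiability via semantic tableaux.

1. ~(p1 -> <>p1) & (~p3 | p1), w0
2. ~(p1 -> <>p1), w0
3. ~p3 | p1, w0
4. p1, w0
5. ~<>p1, w0
6. ~p1, w0
Accessibility: w0Rw0
Branch closes: p1 and ~p1 both at w0.
(One branch shown.) All branches close.

No, unsatisfiable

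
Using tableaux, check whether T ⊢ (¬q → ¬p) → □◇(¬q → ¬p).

No, not valid

Tableau for the negation ¬((¬q → ¬p) → □◇(¬q → ¬p)):
1. ¬((¬q → ¬p) → □◇(¬q → ¬p)), w0
2. ¬q → ¬p, w0   [¬→-rule on 1]
3. ¬□◇(¬q → ¬p), w0   [¬→-rule on 1]
4. ¬p, w0   [→-rule on 2 (branches; this branch)]
5. ¬◇(¬q → ¬p), w1   [¬□-rule on 3: fresh world w1, w0Rw1]
6. ¬(¬q → ¬p), w1   [¬◇-rule on 5 via w1Rw1]
7. ¬q, w1   [¬→-rule on 6]
8. p, w1   [¬→-rule on 6]
Accessibility: w0Rw0, w0Rw1, w1Rw1
The negation has an open branch (countermodel exists).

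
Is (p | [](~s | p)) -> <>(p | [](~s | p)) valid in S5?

Tableau for the negation ~((p | [](~s | p)) -> <>(p | [](~s | p))):
1. ~((p | [](~s | p)) -> <>(p | [](~s | p))), w0
2. p | [](~s | p), w0
3. ~<>(p | [](~s | p)), w0
4. ~(p | [](~s | p)), w0
5. ~p, w0
6. ~[](~s | p), w0
7. [](~s | p), w0
8. ~s | p, w0
9. ~s, w0
10. ~(~s | p), w1
11. s, w1
12. ~p, w1
13. ~(p | [](~s | p)), w1
14. ~[](~s | p), w1
15. ~s | p, w1
16. p, w1
Accessibility: w0Rw0, w0Rw1, w1Rw0, w1Rw1
Branch closes: p and ~p both at w1.
Every branch of the negation's tableau closes; the branch above is one of them.

Valid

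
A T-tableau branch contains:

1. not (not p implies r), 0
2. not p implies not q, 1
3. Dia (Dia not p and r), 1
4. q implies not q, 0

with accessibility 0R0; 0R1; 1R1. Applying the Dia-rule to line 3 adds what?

a fresh world 2 with 1R2, and Dia not p and r at 2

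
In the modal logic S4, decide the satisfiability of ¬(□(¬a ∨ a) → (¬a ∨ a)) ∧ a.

No, unsatisfiable

1. ¬(□(¬a ∨ a) → (¬a ∨ a)) ∧ a, u
2. ¬(□(¬a ∨ a) → (¬a ∨ a)), u
3. a, u
4. □(¬a ∨ a), u
5. ¬(¬a ∨ a), u
6. ¬a, u
Accessibility: uRu
Branch closes: a and ¬a both at u.
All branches of the tableau close; one closing branch shown above.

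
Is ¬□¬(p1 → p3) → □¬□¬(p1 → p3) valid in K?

Tableau for the negation ¬(¬□¬(p1 → p3) → □¬□¬(p1 → p3)):
1. ¬(¬□¬(p1 → p3) → □¬□¬(p1 → p3)), 0
2. ¬□¬(p1 → p3), 0
3. ¬□¬□¬(p1 → p3), 0
4. p1 → p3, 1
5. p3, 1
6. □¬(p1 → p3), 2
Accessibility: 0R1, 0R2
The negation has an open branch (countermodel exists).

No, not valid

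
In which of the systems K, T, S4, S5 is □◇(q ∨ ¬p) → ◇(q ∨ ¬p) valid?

K-tableau for the negation ¬(□◇(q ∨ ¬p) → ◇(q ∨ ¬p)):
1. ¬(□◇(q ∨ ¬p) → ◇(q ∨ ¬p)), 0
2. □◇(q ∨ ¬p), 0
3. ¬◇(q ∨ ¬p), 0
Complete open branch: countermodel on a K-frame, so not valid in K.
T-tableau for the negation ¬(□◇(q ∨ ¬p) → ◇(q ∨ ¬p)):
1. ¬(□◇(q ∨ ¬p) → ◇(q ∨ ¬p)), 0
2. □◇(q ∨ ¬p), 0
3. ¬◇(q ∨ ¬p), 0
4. ◇(q ∨ ¬p), 0
5. ¬(q ∨ ¬p), 0
6. ¬q, 0
7. p, 0
8. q ∨ ¬p, 1
9. ◇(q ∨ ¬p), 1
10. ¬(q ∨ ¬p), 1
11. ¬q, 1
12. p, 1
13. ¬p, 1
Accessibility: 0R0, 0R1, 1R1
Branch closes: p and ¬p both at 1.
Every branch closes (one shown): valid in T, hence also in S4, S5 (every theorem of T is a theorem of S4 and S5).

T, S4, S5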